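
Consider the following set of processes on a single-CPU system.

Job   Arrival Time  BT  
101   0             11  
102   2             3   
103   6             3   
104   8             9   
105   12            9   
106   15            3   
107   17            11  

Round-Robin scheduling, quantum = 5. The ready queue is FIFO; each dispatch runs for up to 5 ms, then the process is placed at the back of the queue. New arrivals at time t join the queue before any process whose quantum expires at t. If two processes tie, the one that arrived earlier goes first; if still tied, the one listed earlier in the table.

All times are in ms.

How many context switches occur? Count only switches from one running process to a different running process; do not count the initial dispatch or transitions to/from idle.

11

Gantt: | 101 0-5 | 102 5-8 | 101 8-13 | 103 13-16 | 104 16-21 | 105 21-26 | 101 26-27 | 106 27-30 | 107 30-35 | 104 35-39 | 105 39-43 | 107 43-49 |
Completion: 101=27  102=8  103=16  104=39  105=43  106=30  107=49
Turnaround (C−A): 101=27  102=6  103=10  104=31  105=31  106=15  107=32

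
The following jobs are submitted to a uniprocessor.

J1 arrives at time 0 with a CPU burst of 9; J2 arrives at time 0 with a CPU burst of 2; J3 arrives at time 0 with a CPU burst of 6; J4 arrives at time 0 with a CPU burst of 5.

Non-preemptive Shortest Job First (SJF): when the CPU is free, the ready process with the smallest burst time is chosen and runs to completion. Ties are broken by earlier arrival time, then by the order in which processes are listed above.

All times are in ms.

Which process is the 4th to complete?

Timeline: | J2 0-2 | J4 2-7 | J3 7-13 | J1 13-22 |
Completion: J1=22  J2=2  J3=13  J4=7
Finish order: J2 → J4 → J3 → J1

J1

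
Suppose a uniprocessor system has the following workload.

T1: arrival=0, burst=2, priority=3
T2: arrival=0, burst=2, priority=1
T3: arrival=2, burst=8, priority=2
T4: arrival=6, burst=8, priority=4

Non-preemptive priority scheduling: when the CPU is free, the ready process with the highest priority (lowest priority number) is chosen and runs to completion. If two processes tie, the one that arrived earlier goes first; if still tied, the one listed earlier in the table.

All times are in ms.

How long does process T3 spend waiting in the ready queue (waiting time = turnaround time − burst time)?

0

Gantt: | T2 0-2 | T3 2-10 | T1 10-12 | T4 12-20 |
Completion: T1=12  T2=2  T3=10  T4=20
Turnaround (C−A): T1=12  T2=2  T3=8  T4=14
Waiting(T3) = turnaround − burst = 8 − 8 = 0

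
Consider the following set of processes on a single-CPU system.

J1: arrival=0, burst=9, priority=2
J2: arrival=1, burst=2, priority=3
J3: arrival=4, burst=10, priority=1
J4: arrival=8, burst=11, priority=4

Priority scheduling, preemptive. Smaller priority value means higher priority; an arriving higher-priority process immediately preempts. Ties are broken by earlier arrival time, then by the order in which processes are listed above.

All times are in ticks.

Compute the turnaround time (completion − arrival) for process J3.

10

Schedule: | J1 0-4 | J3 4-14 | J1 14-19 | J2 19-21 | J4 21-32 |
Completion: J1=19  J2=21  J3=14  J4=32
Turnaround (C−A): J1=19  J2=20  J3=10  J4=24
Turnaround(J3) = completion − arrival = 14 − 4 = 10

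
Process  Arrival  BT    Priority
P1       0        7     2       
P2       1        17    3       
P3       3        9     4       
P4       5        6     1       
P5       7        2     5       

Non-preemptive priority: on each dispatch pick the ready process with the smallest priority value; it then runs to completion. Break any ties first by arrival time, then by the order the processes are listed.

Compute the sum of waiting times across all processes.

Gantt: | P1 0-7 | P4 7-13 | P2 13-30 | P3 30-39 | P5 39-41 |
Completion: P1=7  P2=30  P3=39  P4=13  P5=41
Waiting = turnaround − burst: P1=0, P2=12, P3=27, P4=2, P5=32
Total waiting = 0 + 12 + 27 + 2 + 32 = 73

73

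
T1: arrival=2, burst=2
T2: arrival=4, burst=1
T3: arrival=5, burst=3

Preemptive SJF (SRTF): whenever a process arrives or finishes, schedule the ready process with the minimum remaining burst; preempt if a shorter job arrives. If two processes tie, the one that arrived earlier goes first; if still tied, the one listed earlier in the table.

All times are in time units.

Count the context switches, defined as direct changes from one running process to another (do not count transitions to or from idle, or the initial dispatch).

Schedule: | idle 0-2 | T1 2-4 | T2 4-5 | T3 5-8 |
Completion: T1=4  T2=5  T3=8

2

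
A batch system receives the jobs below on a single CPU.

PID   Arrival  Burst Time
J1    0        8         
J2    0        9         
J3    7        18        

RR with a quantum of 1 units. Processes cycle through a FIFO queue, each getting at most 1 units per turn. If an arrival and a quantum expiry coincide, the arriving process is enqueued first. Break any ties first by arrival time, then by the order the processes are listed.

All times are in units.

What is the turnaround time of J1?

19

Timeline: | J1 0-1 | J2 1-2 | J1 2-3 | J2 3-4 | J1 4-5 | J2 5-6 | J1 6-7 | J2 7-8 | J3 8-9 | J1 9-10 | J2 10-11 | J3 11-12 | J1 12-13 | J2 13-14 | J3 14-15 | J1 15-16 | J2 16-17 | J3 17-18 | J1 18-19 | J2 19-20 | J3 20-21 | J2 21-22 | J3 22-35 |
Completion: J1=19  J2=22  J3=35
Turnaround (C−A): J1=19  J2=22  J3=28
Turnaround(J1) = completion − arrival = 19 − 0 = 19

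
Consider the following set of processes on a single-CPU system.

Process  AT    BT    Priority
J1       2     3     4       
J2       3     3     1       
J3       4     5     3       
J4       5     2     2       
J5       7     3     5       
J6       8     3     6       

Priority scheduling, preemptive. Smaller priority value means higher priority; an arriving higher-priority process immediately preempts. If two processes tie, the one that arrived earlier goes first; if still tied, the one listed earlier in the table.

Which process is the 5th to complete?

J5

Gantt: | idle 0-2 | J1 2-3 | J2 3-6 | J4 6-8 | J3 8-13 | J1 13-15 | J5 15-18 | J6 18-21 |
Completion: J1=15  J2=6  J3=13  J4=8  J5=18  J6=21
Turnaround (C−A): J1=13  J2=3  J3=9  J4=3  J5=11  J6=13
Finish order: J2 → J4 → J3 → J1 → J5 → J6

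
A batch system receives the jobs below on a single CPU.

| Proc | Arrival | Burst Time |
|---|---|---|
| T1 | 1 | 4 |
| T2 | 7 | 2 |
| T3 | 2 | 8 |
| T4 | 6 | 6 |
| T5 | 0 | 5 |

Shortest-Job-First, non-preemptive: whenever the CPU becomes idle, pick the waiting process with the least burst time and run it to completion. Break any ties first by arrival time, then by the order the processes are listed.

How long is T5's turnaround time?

5

Timeline: | T5 0-5 | T1 5-9 | T2 9-11 | T4 11-17 | T3 17-25 |
Completion: T1=9  T2=11  T3=25  T4=17  T5=5
Turnaround (C−A): T1=8  T2=4  T3=23  T4=11  T5=5
Turnaround(T5) = completion − arrival = 5 − 0 = 5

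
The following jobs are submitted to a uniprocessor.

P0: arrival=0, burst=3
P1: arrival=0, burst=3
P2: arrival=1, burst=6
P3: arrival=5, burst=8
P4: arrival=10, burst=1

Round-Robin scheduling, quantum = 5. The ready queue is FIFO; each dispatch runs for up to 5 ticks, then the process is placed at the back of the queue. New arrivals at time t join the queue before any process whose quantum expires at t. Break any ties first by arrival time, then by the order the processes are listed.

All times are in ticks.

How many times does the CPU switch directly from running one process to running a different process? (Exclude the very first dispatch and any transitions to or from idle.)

Timeline: | P0 0-3 | P1 3-6 | P2 6-11 | P3 11-16 | P4 16-17 | P2 17-18 | P3 18-21 |
Completion: P0=3  P1=6  P2=18  P3=21  P4=17
Turnaround (C−A): P0=3  P1=6  P2=17  P3=16  P4=7

6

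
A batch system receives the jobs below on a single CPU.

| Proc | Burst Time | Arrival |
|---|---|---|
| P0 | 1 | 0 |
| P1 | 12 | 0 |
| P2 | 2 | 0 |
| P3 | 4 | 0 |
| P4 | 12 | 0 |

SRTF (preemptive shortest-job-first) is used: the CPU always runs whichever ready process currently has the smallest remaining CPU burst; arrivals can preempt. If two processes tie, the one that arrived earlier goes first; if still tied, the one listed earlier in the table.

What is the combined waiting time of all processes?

Timeline: | P0 0-1 | P2 1-3 | P3 3-7 | P1 7-19 | P4 19-31 |
Completion: P0=1  P1=19  P2=3  P3=7  P4=31
Waiting = turnaround − burst: P0=0, P1=7, P2=1, P3=3, P4=19
Total waiting = 0 + 7 + 1 + 3 + 19 = 30

30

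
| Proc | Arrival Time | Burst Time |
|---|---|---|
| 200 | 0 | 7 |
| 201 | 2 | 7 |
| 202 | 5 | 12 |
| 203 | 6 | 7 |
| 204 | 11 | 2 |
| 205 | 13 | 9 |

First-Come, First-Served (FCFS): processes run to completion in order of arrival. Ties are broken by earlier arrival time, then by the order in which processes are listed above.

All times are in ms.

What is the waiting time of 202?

9

Schedule: | 200 0-7 | 201 7-14 | 202 14-26 | 203 26-33 | 204 33-35 | 205 35-44 |
Completion: 200=7  201=14  202=26  203=33  204=35  205=44
Waiting(202) = turnaround − burst = 21 − 12 = 9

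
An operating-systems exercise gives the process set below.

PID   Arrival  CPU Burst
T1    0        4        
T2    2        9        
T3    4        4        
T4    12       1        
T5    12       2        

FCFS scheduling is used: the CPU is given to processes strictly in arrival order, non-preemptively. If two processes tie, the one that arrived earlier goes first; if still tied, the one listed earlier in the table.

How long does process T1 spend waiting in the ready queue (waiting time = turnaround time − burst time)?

Schedule: | T1 0-4 | T2 4-13 | T3 13-17 | T4 17-18 | T5 18-20 |
Completion: T1=4  T2=13  T3=17  T4=18  T5=20
Turnaround (C−A): T1=4  T2=11  T3=13  T4=6  T5=8
Waiting(T1) = turnaround − burst = 4 − 4 = 0

0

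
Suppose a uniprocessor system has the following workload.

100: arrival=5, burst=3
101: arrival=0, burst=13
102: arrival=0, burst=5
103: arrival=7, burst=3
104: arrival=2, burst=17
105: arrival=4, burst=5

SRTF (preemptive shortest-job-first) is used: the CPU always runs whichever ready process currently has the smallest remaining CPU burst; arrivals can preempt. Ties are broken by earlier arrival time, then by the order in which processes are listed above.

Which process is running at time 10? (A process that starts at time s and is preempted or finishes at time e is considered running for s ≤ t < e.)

Schedule: | 102 0-5 | 100 5-8 | 103 8-11 | 105 11-16 | 101 16-29 | 104 29-46 |
Completion: 100=8  101=29  102=5  103=11  104=46  105=16
Turnaround (C−A): 100=3  101=29  102=5  103=4  104=44  105=12

103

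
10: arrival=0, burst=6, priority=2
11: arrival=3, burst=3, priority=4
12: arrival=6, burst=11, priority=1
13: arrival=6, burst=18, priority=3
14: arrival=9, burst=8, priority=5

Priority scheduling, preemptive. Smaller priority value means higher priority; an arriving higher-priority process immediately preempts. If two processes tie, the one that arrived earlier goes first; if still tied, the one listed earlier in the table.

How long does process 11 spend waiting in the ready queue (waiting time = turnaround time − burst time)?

Schedule: | 10 0-6 | 12 6-17 | 13 17-35 | 11 35-38 | 14 38-46 |
Completion: 10=6  11=38  12=17  13=35  14=46
Turnaround (C−A): 10=6  11=35  12=11  13=29  14=37
Waiting(11) = turnaround − burst = 35 − 3 = 32

32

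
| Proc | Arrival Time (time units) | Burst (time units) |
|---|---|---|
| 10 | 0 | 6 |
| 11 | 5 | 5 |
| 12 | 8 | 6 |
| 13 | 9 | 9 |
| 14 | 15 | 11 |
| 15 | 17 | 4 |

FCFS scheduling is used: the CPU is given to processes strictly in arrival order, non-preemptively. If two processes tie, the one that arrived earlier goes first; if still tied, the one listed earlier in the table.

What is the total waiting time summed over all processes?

43

Schedule: | 10 0-6 | 11 6-11 | 12 11-17 | 13 17-26 | 14 26-37 | 15 37-41 |
Completion: 10=6  11=11  12=17  13=26  14=37  15=41
Turnaround (C−A): 10=6  11=6  12=9  13=17  14=22  15=24
Waiting = turnaround − burst: 10=0, 11=1, 12=3, 13=8, 14=11, 15=20
Total waiting = 0 + 1 + 3 + 8 + 11 + 20 = 43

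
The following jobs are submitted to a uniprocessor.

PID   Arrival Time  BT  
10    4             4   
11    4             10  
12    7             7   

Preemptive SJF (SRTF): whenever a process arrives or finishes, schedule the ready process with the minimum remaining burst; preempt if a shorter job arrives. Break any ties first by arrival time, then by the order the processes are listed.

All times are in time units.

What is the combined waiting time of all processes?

12

Timeline: | idle 0-4 | 10 4-8 | 12 8-15 | 11 15-25 |
Completion: 10=8  11=25  12=15
Turnaround (C−A): 10=4  11=21  12=8
Waiting = turnaround − burst: 10=0, 11=11, 12=1
Total waiting = 0 + 11 + 1 = 12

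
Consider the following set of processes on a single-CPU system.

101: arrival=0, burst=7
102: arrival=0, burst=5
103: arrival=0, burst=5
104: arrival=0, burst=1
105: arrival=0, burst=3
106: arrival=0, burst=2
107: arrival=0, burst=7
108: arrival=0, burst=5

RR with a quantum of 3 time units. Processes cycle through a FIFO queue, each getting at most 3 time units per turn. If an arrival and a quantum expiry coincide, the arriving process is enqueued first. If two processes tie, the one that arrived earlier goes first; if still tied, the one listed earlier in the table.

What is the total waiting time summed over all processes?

159

Gantt: | 101 0-3 | 102 3-6 | 103 6-9 | 104 9-10 | 105 10-13 | 106 13-15 | 107 15-18 | 108 18-21 | 101 21-24 | 102 24-26 | 103 26-28 | 107 28-31 | 108 31-33 | 101 33-34 | 107 34-35 |
Completion: 101=34  102=26  103=28  104=10  105=13  106=15  107=35  108=33
Waiting = turnaround − burst: 101=27, 102=21, 103=23, 104=9, 105=10, 106=13, 107=28, 108=28
Total waiting = 27 + 21 + 23 + 9 + 10 + 13 + 28 + 28 = 159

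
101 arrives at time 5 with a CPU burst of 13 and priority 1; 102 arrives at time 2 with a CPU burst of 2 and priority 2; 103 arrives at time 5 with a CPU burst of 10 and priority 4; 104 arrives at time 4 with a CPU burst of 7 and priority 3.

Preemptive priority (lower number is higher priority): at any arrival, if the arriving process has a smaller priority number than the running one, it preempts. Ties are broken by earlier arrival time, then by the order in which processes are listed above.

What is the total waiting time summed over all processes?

Gantt: | idle 0-2 | 102 2-4 | 104 4-5 | 101 5-18 | 104 18-24 | 103 24-34 |
Completion: 101=18  102=4  103=34  104=24
Waiting = turnaround − burst: 101=0, 102=0, 103=19, 104=13
Total waiting = 0 + 0 + 19 + 13 = 32

32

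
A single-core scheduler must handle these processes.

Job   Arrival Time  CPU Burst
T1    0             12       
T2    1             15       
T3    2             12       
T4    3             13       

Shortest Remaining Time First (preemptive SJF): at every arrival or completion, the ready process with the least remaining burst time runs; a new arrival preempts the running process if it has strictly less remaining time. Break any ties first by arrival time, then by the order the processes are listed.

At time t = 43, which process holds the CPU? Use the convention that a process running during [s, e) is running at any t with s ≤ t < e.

T2

Timeline: | T1 0-12 | T3 12-24 | T4 24-37 | T2 37-52 |
Completion: T1=12  T2=52  T3=24  T4=37
Turnaround (C−A): T1=12  T2=51  T3=22  T4=34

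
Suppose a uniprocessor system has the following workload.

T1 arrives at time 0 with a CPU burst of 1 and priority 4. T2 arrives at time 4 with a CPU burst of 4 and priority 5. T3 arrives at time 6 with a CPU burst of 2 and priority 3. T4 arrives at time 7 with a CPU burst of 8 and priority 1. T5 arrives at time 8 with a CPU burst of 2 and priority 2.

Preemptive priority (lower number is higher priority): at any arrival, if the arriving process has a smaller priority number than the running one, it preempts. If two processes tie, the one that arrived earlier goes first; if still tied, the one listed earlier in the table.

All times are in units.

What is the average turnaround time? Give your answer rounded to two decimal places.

9.20

Gantt: | T1 0-1 | idle 1-4 | T2 4-6 | T3 6-7 | T4 7-15 | T5 15-17 | T3 17-18 | T2 18-20 |
Completion: T1=1  T2=20  T3=18  T4=15  T5=17
Turnaround (C−A): T1=1  T2=16  T3=12  T4=8  T5=9
Turnaround times: T1=1, T2=16, T3=12, T4=8, T5=9
Average turnaround = (1+16+12+8+9) / 5 = 46/5 = 9.20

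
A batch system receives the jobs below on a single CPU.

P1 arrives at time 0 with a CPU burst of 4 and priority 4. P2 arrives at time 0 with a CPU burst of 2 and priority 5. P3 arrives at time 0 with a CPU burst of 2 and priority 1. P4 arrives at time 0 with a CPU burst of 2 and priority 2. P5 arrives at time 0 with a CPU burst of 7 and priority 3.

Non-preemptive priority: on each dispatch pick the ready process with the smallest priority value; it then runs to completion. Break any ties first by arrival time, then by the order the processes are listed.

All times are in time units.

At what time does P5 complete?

Gantt: | P3 0-2 | P4 2-4 | P5 4-11 | P1 11-15 | P2 15-17 |
Completion: P1=15  P2=17  P3=2  P4=4  P5=11
Turnaround (C−A): P1=15  P2=17  P3=2  P4=4  P5=11

11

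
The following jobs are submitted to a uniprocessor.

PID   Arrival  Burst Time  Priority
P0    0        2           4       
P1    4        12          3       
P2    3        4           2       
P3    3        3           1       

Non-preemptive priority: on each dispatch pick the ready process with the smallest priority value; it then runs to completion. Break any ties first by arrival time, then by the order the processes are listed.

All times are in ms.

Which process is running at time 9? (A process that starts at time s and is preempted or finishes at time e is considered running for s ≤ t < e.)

Schedule: | P0 0-2 | idle 2-3 | P3 3-6 | P2 6-10 | P1 10-22 |
Completion: P0=2  P1=22  P2=10  P3=6
Turnaround (C−A): P0=2  P1=18  P2=7  P3=3

P2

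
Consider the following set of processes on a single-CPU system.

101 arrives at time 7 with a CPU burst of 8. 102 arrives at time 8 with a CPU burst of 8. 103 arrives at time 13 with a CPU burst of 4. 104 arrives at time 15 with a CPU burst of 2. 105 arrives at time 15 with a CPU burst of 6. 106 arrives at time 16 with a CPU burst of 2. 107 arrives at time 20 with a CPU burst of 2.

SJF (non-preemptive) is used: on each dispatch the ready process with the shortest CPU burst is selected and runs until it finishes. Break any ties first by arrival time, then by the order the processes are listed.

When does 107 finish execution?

25

Schedule: | idle 0-7 | 101 7-15 | 104 15-17 | 106 17-19 | 103 19-23 | 107 23-25 | 105 25-31 | 102 31-39 |
Completion: 101=15  102=39  103=23  104=17  105=31  106=19  107=25
Turnaround (C−A): 101=8  102=31  103=10  104=2  105=16  106=3  107=5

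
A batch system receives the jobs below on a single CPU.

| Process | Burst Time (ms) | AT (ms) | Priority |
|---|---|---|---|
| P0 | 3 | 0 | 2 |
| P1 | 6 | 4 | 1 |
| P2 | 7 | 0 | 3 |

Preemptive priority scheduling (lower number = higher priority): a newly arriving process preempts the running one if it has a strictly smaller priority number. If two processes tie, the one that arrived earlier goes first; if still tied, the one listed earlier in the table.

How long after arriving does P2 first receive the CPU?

Gantt: | P0 0-3 | P2 3-4 | P1 4-10 | P2 10-16 |
Completion: P0=3  P1=10  P2=16
Response(P2) = first start − arrival = 3 − 0 = 3

3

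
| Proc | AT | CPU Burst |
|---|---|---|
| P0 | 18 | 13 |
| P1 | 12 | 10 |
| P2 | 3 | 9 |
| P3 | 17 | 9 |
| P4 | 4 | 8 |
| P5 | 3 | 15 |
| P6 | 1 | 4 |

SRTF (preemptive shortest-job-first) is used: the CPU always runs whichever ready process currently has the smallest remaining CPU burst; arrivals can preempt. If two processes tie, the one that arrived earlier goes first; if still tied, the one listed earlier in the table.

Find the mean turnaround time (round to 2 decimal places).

Gantt: | idle 0-1 | P6 1-5 | P4 5-13 | P2 13-22 | P3 22-31 | P1 31-41 | P0 41-54 | P5 54-69 |
Completion: P0=54  P1=41  P2=22  P3=31  P4=13  P5=69  P6=5
Turnaround times: P0=36, P1=29, P2=19, P3=14, P4=9, P5=66, P6=4
Average turnaround = (36+29+19+14+9+66+4) / 7 = 177/7 = 25.29

25.29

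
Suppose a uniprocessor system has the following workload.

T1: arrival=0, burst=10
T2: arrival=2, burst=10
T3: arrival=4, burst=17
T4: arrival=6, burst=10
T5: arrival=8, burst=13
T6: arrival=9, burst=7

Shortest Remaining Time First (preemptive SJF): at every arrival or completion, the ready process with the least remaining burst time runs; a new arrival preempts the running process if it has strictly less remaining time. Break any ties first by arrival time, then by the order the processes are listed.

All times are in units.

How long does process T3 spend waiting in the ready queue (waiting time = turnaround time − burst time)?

46

Schedule: | T1 0-10 | T6 10-17 | T2 17-27 | T4 27-37 | T5 37-50 | T3 50-67 |
Completion: T1=10  T2=27  T3=67  T4=37  T5=50  T6=17
Waiting(T3) = turnaround − burst = 63 − 17 = 46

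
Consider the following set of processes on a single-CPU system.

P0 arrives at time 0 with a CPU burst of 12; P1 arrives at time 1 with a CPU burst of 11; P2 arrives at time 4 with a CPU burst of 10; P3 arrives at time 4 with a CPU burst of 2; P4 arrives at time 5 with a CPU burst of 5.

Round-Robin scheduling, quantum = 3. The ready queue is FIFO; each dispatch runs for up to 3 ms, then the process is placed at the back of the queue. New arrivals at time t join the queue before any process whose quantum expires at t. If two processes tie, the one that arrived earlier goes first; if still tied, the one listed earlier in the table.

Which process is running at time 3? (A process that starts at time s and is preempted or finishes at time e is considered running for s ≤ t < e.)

P1

Schedule: | P0 0-3 | P1 3-6 | P0 6-9 | P2 9-12 | P3 12-14 | P4 14-17 | P1 17-20 | P0 20-23 | P2 23-26 | P4 26-28 | P1 28-31 | P0 31-34 | P2 34-37 | P1 37-39 | P2 39-40 |
Completion: P0=34  P1=39  P2=40  P3=14  P4=28
Turnaround (C−A): P0=34  P1=38  P2=36  P3=10  P4=23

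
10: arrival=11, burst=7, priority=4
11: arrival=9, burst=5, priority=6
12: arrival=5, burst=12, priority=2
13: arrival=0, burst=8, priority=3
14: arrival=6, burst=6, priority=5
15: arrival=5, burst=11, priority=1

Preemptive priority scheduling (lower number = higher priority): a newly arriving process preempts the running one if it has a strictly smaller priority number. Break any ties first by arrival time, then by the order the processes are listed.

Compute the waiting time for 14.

32

Timeline: | 13 0-5 | 15 5-16 | 12 16-28 | 13 28-31 | 10 31-38 | 14 38-44 | 11 44-49 |
Completion: 10=38  11=49  12=28  13=31  14=44  15=16
Waiting(14) = turnaround − burst = 38 − 6 = 32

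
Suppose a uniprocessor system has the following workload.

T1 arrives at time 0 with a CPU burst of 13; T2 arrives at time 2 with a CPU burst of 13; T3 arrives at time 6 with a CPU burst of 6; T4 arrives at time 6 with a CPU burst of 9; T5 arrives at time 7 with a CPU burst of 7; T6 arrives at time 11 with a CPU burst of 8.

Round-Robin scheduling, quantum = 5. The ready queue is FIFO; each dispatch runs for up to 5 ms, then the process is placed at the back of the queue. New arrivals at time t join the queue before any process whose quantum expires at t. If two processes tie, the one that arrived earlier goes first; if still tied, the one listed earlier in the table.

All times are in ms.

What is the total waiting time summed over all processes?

Schedule: | T1 0-5 | T2 5-10 | T1 10-15 | T3 15-20 | T4 20-25 | T5 25-30 | T2 30-35 | T6 35-40 | T1 40-43 | T3 43-44 | T4 44-48 | T5 48-50 | T2 50-53 | T6 53-56 |
Completion: T1=43  T2=53  T3=44  T4=48  T5=50  T6=56
Turnaround (C−A): T1=43  T2=51  T3=38  T4=42  T5=43  T6=45
Waiting = turnaround − burst: T1=30, T2=38, T3=32, T4=33, T5=36, T6=37
Total waiting = 30 + 38 + 32 + 33 + 36 + 37 = 206

206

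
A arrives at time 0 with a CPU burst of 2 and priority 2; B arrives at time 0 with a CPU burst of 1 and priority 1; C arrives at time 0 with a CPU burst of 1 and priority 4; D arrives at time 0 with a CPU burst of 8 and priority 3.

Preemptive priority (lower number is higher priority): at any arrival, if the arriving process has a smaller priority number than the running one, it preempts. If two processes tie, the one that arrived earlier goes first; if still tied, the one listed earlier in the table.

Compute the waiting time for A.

1

Timeline: | B 0-1 | A 1-3 | D 3-11 | C 11-12 |
Completion: A=3  B=1  C=12  D=11
Turnaround (C−A): A=3  B=1  C=12  D=11
Waiting(A) = turnaround − burst = 3 − 2 = 1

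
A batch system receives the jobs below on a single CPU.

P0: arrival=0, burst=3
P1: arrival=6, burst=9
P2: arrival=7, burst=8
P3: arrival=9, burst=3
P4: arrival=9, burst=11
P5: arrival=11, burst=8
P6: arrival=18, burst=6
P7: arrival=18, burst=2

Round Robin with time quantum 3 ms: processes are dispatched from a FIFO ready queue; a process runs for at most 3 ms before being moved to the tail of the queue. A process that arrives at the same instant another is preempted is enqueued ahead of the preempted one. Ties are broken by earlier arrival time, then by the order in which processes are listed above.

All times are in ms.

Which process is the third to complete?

P7

Timeline: | P0 0-3 | idle 3-6 | P1 6-9 | P2 9-12 | P3 12-15 | P4 15-18 | P1 18-21 | P5 21-24 | P2 24-27 | P6 27-30 | P7 30-32 | P4 32-35 | P1 35-38 | P5 38-41 | P2 41-43 | P6 43-46 | P4 46-49 | P5 49-51 | P4 51-53 |
Completion: P0=3  P1=38  P2=43  P3=15  P4=53  P5=51  P6=46  P7=32
Finish order: P0 → P3 → P7 → P1 → P2 → P6 → P5 → P4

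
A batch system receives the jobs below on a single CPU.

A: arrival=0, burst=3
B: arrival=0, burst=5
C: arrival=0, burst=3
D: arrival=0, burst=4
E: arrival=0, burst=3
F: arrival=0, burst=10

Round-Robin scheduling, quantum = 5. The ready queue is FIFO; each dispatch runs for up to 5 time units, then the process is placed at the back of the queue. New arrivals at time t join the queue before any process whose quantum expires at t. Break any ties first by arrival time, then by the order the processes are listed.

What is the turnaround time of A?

3

Gantt: | A 0-3 | B 3-8 | C 8-11 | D 11-15 | E 15-18 | F 18-28 |
Completion: A=3  B=8  C=11  D=15  E=18  F=28
Turnaround (C−A): A=3  B=8  C=11  D=15  E=18  F=28
Turnaround(A) = completion − arrival = 3 − 0 = 3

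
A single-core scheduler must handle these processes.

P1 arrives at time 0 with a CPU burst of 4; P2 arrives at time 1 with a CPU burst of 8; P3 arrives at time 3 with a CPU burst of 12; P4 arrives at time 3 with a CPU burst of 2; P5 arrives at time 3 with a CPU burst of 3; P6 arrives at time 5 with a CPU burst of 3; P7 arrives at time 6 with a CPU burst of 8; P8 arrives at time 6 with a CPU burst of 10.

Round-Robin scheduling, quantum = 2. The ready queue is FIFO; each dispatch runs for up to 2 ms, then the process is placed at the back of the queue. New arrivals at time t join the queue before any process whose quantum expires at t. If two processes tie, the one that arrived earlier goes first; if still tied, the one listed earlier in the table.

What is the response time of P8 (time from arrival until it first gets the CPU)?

12

Timeline: | P1 0-2 | P2 2-4 | P1 4-6 | P3 6-8 | P4 8-10 | P5 10-12 | P2 12-14 | P6 14-16 | P7 16-18 | P8 18-20 | P3 20-22 | P5 22-23 | P2 23-25 | P6 25-26 | P7 26-28 | P8 28-30 | P3 30-32 | P2 32-34 | P7 34-36 | P8 36-38 | P3 38-40 | P7 40-42 | P8 42-44 | P3 44-46 | P8 46-48 | P3 48-50 |
Completion: P1=6  P2=34  P3=50  P4=10  P5=23  P6=26  P7=42  P8=48
Turnaround (C−A): P1=6  P2=33  P3=47  P4=7  P5=20  P6=21  P7=36  P8=42
Response(P8) = first start − arrival = 18 − 6 = 12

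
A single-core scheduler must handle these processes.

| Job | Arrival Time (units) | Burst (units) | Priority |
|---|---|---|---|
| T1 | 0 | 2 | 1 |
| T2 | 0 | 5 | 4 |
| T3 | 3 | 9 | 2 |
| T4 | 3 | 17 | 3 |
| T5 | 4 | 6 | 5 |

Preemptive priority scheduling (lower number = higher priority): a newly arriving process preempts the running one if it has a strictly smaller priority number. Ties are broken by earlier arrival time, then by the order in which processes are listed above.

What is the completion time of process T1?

2

Schedule: | T1 0-2 | T2 2-3 | T3 3-12 | T4 12-29 | T2 29-33 | T5 33-39 |
Completion: T1=2  T2=33  T3=12  T4=29  T5=39
Turnaround (C−A): T1=2  T2=33  T3=9  T4=26  T5=35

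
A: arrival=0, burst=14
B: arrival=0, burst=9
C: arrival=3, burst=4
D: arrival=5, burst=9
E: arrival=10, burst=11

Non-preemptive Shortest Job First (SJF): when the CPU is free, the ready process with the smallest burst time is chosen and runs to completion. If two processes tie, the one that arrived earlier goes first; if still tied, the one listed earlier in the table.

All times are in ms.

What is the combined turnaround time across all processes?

106

Schedule: | B 0-9 | C 9-13 | D 13-22 | E 22-33 | A 33-47 |
Completion: A=47  B=9  C=13  D=22  E=33
Turnaround = completion − arrival: A=47, B=9, C=10, D=17, E=23
Total turnaround = 47 + 9 + 10 + 17 + 23 = 106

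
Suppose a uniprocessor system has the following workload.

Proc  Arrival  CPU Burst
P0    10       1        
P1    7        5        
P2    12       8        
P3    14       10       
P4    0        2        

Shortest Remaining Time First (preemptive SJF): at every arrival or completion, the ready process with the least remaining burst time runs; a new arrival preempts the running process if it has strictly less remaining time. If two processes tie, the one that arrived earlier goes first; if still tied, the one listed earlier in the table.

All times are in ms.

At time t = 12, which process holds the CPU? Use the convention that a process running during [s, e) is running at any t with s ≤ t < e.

P1

Timeline: | P4 0-2 | idle 2-7 | P1 7-10 | P0 10-11 | P1 11-13 | P2 13-21 | P3 21-31 |
Completion: P0=11  P1=13  P2=21  P3=31  P4=2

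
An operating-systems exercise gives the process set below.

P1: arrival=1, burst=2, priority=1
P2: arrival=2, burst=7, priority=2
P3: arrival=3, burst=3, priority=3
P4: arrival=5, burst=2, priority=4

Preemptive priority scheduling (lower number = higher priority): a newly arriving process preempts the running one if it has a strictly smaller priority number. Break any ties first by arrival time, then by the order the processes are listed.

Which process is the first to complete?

Schedule: | idle 0-1 | P1 1-3 | P2 3-10 | P3 10-13 | P4 13-15 |
Completion: P1=3  P2=10  P3=13  P4=15
Turnaround (C−A): P1=2  P2=8  P3=10  P4=10
Finish order: P1 → P2 → P3 → P4

P1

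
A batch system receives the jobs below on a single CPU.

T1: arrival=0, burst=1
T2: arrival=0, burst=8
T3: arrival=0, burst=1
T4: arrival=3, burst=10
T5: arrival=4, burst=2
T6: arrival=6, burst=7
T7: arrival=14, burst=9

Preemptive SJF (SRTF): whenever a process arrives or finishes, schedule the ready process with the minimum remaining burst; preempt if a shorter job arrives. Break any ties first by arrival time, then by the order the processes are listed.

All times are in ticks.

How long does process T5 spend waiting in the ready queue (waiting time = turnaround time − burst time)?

0

Gantt: | T1 0-1 | T3 1-2 | T2 2-4 | T5 4-6 | T2 6-12 | T6 12-19 | T7 19-28 | T4 28-38 |
Completion: T1=1  T2=12  T3=2  T4=38  T5=6  T6=19  T7=28
Waiting(T5) = turnaround − burst = 2 − 2 = 0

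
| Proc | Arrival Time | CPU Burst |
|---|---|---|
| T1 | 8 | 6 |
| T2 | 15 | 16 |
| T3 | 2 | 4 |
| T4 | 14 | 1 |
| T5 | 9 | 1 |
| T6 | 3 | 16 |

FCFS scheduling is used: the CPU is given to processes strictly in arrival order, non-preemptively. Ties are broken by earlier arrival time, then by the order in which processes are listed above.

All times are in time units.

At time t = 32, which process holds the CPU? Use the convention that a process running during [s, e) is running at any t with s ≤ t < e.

T2

Schedule: | idle 0-2 | T3 2-6 | T6 6-22 | T1 22-28 | T5 28-29 | T4 29-30 | T2 30-46 |
Completion: T1=28  T2=46  T3=6  T4=30  T5=29  T6=22
Turnaround (C−A): T1=20  T2=31  T3=4  T4=16  T5=20  T6=19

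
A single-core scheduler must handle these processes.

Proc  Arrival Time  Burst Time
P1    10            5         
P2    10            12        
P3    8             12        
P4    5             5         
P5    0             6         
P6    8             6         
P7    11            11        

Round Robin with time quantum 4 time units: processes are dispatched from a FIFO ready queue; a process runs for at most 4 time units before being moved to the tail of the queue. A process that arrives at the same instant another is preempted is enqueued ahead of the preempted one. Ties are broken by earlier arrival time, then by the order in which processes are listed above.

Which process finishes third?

P6

Gantt: | P5 0-6 | P4 6-10 | P3 10-14 | P6 14-18 | P1 18-22 | P2 22-26 | P4 26-27 | P7 27-31 | P3 31-35 | P6 35-37 | P1 37-38 | P2 38-42 | P7 42-46 | P3 46-50 | P2 50-54 | P7 54-57 |
Completion: P1=38  P2=54  P3=50  P4=27  P5=6  P6=37  P7=57
Finish order: P5 → P4 → P6 → P1 → P3 → P2 → P7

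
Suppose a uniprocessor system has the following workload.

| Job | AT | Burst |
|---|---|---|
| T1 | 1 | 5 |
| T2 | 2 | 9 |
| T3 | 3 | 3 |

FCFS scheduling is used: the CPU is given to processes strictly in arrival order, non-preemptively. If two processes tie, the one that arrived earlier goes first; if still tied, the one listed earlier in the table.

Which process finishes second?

Gantt: | idle 0-1 | T1 1-6 | T2 6-15 | T3 15-18 |
Completion: T1=6  T2=15  T3=18
Finish order: T1 → T2 → T3

T2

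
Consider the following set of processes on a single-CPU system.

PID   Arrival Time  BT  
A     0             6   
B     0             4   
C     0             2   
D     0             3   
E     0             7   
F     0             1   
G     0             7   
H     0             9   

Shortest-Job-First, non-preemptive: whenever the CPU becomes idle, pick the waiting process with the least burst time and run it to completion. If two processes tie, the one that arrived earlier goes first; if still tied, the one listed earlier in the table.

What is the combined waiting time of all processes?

89

Gantt: | F 0-1 | C 1-3 | D 3-6 | B 6-10 | A 10-16 | E 16-23 | G 23-30 | H 30-39 |
Completion: A=16  B=10  C=3  D=6  E=23  F=1  G=30  H=39
Turnaround (C−A): A=16  B=10  C=3  D=6  E=23  F=1  G=30  H=39
Waiting = turnaround − burst: A=10, B=6, C=1, D=3, E=16, F=0, G=23, H=30
Total waiting = 10 + 6 + 1 + 3 + 16 + 0 + 23 + 30 = 89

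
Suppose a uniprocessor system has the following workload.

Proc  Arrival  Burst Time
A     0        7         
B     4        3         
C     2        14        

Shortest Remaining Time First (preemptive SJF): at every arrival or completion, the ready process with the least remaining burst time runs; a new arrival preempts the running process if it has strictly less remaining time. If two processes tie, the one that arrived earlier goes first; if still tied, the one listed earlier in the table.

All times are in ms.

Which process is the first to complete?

A

Schedule: | A 0-7 | B 7-10 | C 10-24 |
Completion: A=7  B=10  C=24
Turnaround (C−A): A=7  B=6  C=22
Finish order: A → B → C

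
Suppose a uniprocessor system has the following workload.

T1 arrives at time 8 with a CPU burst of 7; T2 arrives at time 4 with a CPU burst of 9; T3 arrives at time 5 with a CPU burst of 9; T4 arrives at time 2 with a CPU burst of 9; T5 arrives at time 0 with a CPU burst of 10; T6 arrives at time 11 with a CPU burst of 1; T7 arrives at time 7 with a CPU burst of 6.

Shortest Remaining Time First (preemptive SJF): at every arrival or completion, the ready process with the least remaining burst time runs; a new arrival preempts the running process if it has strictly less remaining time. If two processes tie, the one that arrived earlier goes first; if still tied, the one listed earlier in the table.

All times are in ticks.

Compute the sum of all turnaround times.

152

Gantt: | T5 0-10 | T7 10-11 | T6 11-12 | T7 12-17 | T1 17-24 | T4 24-33 | T2 33-42 | T3 42-51 |
Completion: T1=24  T2=42  T3=51  T4=33  T5=10  T6=12  T7=17
Turnaround = completion − arrival: T1=16, T2=38, T3=46, T4=31, T5=10, T6=1, T7=10
Total turnaround = 16 + 38 + 46 + 31 + 10 + 1 + 10 = 152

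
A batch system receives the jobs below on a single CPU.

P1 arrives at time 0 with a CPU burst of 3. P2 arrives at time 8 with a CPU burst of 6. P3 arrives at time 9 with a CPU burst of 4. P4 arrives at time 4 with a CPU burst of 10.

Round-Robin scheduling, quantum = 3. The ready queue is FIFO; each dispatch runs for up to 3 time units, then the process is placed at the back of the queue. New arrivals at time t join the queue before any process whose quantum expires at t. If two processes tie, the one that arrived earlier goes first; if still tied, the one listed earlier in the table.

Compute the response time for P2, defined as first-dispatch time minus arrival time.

Schedule: | P1 0-3 | idle 3-4 | P4 4-10 | P2 10-13 | P3 13-16 | P4 16-19 | P2 19-22 | P3 22-23 | P4 23-24 |
Completion: P1=3  P2=22  P3=23  P4=24
Turnaround (C−A): P1=3  P2=14  P3=14  P4=20
Response(P2) = first start − arrival = 10 − 8 = 2

2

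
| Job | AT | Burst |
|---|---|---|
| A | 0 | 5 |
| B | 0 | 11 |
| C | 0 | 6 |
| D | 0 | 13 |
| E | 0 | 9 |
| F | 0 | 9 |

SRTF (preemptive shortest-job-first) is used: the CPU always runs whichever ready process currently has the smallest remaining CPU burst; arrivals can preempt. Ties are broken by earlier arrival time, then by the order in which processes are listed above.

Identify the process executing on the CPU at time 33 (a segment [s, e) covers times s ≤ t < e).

Schedule: | A 0-5 | C 5-11 | E 11-20 | F 20-29 | B 29-40 | D 40-53 |
Completion: A=5  B=40  C=11  D=53  E=20  F=29
Turnaround (C−A): A=5  B=40  C=11  D=53  E=20  F=29

B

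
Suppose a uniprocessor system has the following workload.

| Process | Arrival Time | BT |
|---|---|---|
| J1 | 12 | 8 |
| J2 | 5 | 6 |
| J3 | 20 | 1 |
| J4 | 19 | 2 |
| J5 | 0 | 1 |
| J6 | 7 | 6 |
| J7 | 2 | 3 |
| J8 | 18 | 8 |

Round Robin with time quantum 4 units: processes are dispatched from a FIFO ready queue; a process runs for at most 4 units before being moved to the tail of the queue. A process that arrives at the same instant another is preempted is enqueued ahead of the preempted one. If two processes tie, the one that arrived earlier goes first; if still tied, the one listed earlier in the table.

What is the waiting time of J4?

Gantt: | J5 0-1 | idle 1-2 | J7 2-5 | J2 5-9 | J6 9-13 | J2 13-15 | J1 15-19 | J6 19-21 | J8 21-25 | J4 25-27 | J1 27-31 | J3 31-32 | J8 32-36 |
Completion: J1=31  J2=15  J3=32  J4=27  J5=1  J6=21  J7=5  J8=36
Turnaround (C−A): J1=19  J2=10  J3=12  J4=8  J5=1  J6=14  J7=3  J8=18
Waiting(J4) = turnaround − burst = 8 − 2 = 6

6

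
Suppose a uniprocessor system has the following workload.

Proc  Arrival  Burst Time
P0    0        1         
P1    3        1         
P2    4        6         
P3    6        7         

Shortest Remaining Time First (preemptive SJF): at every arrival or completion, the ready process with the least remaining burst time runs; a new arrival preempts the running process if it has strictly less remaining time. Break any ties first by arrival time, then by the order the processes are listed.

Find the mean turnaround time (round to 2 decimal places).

Timeline: | P0 0-1 | idle 1-3 | P1 3-4 | P2 4-10 | P3 10-17 |
Completion: P0=1  P1=4  P2=10  P3=17
Turnaround (C−A): P0=1  P1=1  P2=6  P3=11
Turnaround times: P0=1, P1=1, P2=6, P3=11
Average turnaround = (1+1+6+11) / 4 = 19/4 = 4.75

4.75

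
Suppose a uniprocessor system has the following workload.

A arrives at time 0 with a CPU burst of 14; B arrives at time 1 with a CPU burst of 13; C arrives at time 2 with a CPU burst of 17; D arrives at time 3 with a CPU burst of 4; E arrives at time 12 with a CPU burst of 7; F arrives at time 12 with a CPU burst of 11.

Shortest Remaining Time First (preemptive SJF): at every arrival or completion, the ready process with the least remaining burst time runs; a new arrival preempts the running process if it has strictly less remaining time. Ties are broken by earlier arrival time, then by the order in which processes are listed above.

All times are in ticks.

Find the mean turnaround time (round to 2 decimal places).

Schedule: | A 0-3 | D 3-7 | A 7-18 | E 18-25 | F 25-36 | B 36-49 | C 49-66 |
Completion: A=18  B=49  C=66  D=7  E=25  F=36
Turnaround times: A=18, B=48, C=64, D=4, E=13, F=24
Average turnaround = (18+48+64+4+13+24) / 6 = 171/6 = 28.50

28.50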